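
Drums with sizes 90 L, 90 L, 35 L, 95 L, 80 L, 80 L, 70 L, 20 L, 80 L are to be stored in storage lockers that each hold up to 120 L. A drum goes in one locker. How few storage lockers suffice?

Total = 95 + 90 + 90 + 80 + 80 + 80 + 70 + 35 + 20 = 640 L.
Lower bound: ⌈640/120⌉ = 6 storage lockers.
Also, 7 drums each exceed 60 L, and no two of those can share a locker, so at least 7 storage lockers are needed.
A packing using 7 storage lockers:
  locker 1: 95 + 20 = 115
  locker 2: 90 = 90
  locker 3: 90 = 90
  locker 4: 80 + 35 = 115
  locker 5: 80 = 80
  locker 6: 80 = 80
  locker 7: 70 = 70
This matches the lower bound, so 7 is optimal.

7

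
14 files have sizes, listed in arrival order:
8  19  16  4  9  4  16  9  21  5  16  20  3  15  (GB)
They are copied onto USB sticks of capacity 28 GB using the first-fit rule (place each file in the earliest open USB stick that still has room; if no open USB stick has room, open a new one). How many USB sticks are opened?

8

  8 → USB stick 1 (new)  [load 8/28]
  19 → USB stick 1  [load 27/28]
  16 → USB stick 2 (new)  [load 16/28]
  4 → USB stick 2  [load 20/28]
  9 → USB stick 3 (new)  [load 9/28]
  4 → USB stick 2  [load 24/28]
  16 → USB stick 3  [load 25/28]
  9 → USB stick 4 (new)  [load 9/28]
  21 → USB stick 5 (new)  [load 21/28]
  5 → USB stick 4  [load 14/28]
  16 → USB stick 6 (new)  [load 16/28]
  20 → USB stick 7 (new)  [load 20/28]
  3 → USB stick 2  [load 27/28]
  15 → USB stick 8 (new)  [load 15/28]
8 USB sticks opened.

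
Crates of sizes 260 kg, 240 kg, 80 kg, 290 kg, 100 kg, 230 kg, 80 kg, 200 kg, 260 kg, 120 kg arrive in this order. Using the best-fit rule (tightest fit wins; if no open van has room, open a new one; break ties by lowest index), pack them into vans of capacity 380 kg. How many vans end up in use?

  260 → van 1 (new)  [load 260/380]
  240 → van 2 (new)  [load 240/380]
  80 → van 1  [load 340/380]
  290 → van 3 (new)  [load 290/380]
  100 → van 2  [load 340/380]
  230 → van 4 (new)  [load 230/380]
  80 → van 3  [load 370/380]
  200 → van 5 (new)  [load 200/380]
  260 → van 6 (new)  [load 260/380]
  120 → van 6  [load 380/380]
6 vans opened.

6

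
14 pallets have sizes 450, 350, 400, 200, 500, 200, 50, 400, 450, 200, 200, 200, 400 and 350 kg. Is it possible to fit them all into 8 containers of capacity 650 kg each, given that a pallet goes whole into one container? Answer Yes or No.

Yes

A valid assignment using 8 containers:
  container 1: 500 + 50 = 550
  container 2: 450 + 200 = 650
  container 3: 450 + 200 = 650
  container 4: 400 + 200 = 600
  container 5: 400 + 200 = 600
  container 6: 400 + 200 = 600
  container 7: 350 = 350
  container 8: 350 = 350
Every load is within 650 kg, so 8 containers suffice.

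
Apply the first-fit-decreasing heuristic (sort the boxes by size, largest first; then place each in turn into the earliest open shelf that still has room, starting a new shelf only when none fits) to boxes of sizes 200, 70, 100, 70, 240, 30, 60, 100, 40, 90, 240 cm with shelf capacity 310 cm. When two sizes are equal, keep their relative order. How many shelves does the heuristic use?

Sorted descending: 240, 240, 200, 100, 100, 90, 70, 70, 60, 40, 30.
  240 → shelf 1 (new)  [load 240/310]
  240 → shelf 2 (new)  [load 240/310]
  200 → shelf 3 (new)  [load 200/310]
  100 → shelf 3  [load 300/310]
  100 → shelf 4 (new)  [load 100/310]
  90 → shelf 4  [load 190/310]
  70 → shelf 1  [load 310/310]
  70 → shelf 2  [load 310/310]
  60 → shelf 4  [load 250/310]
  40 → shelf 4  [load 290/310]
  30 → shelf 5 (new)  [load 30/310]
5 shelves opened.

5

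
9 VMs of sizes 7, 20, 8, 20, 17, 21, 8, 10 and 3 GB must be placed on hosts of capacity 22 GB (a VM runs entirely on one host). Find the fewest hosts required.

6

Total = 21 + 20 + 20 + 17 + 10 + 8 + 8 + 7 + 3 = 114 GB.
Lower bound: ⌈114/22⌉ = 6 hosts.
A packing using 6 hosts:
  host 1: 21 = 21
  host 2: 20 = 20
  host 3: 20 = 20
  host 4: 17 + 3 = 20
  host 5: 10 + 8 = 18
  host 6: 8 + 7 = 15
This matches the lower bound, so 6 is optimal.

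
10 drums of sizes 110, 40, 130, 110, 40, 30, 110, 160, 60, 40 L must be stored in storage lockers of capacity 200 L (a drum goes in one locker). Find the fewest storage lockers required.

Total = 160 + 130 + 110 + 110 + 110 + 60 + 40 + 40 + 40 + 30 = 830 L.
Lower bound: ⌈830/200⌉ = 5 storage lockers.
A packing using 5 storage lockers:
  locker 1: 160 + 40 = 200
  locker 2: 130 + 60 = 190
  locker 3: 110 + 40 + 40 = 190
  locker 4: 110 + 30 = 140
  locker 5: 110 = 110
This matches the lower bound, so 5 is optimal.

5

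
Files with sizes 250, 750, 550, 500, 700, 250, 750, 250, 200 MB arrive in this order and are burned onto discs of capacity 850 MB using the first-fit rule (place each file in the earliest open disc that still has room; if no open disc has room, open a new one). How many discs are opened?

6

  250 → disc 1 (new)  [load 250/850]
  750 → disc 2 (new)  [load 750/850]
  550 → disc 1  [load 800/850]
  500 → disc 3 (new)  [load 500/850]
  700 → disc 4 (new)  [load 700/850]
  250 → disc 3  [load 750/850]
  750 → disc 5 (new)  [load 750/850]
  250 → disc 6 (new)  [load 250/850]
  200 → disc 6  [load 450/850]
6 discs opened.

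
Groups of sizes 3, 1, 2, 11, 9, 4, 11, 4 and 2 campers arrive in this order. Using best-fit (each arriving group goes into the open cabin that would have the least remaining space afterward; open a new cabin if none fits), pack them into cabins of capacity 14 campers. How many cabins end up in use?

  3 → cabin 1 (new)  [load 3/14]
  1 → cabin 1  [load 4/14]
  2 → cabin 1  [load 6/14]
  11 → cabin 2 (new)  [load 11/14]
  9 → cabin 3 (new)  [load 9/14]
  4 → cabin 3  [load 13/14]
  11 → cabin 4 (new)  [load 11/14]
  4 → cabin 1  [load 10/14]
  2 → cabin 2  [load 13/14]
4 cabins opened.

4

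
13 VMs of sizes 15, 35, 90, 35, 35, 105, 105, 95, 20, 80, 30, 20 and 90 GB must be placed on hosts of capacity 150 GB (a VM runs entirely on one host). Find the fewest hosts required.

6

Total = 105 + 105 + 95 + 90 + 90 + 80 + 35 + 35 + 35 + 30 + 20 + 20 + 15 = 755 GB.
Lower bound: ⌈755/150⌉ = 6 hosts.
A packing using 6 hosts:
  host 1: 105 + 35 = 140
  host 2: 105 + 35 = 140
  host 3: 95 + 35 + 20 = 150
  host 4: 90 + 30 + 20 = 140
  host 5: 90 + 15 = 105
  host 6: 80 = 80
This matches the lower bound, so 6 is optimal.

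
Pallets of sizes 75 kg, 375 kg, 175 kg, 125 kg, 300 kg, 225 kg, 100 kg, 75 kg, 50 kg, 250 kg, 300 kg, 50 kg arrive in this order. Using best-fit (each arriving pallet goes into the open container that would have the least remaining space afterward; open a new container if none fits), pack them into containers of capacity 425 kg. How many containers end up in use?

  75 → container 1 (new)  [load 75/425]
  375 → container 2 (new)  [load 375/425]
  175 → container 1  [load 250/425]
  125 → container 1  [load 375/425]
  300 → container 3 (new)  [load 300/425]
  225 → container 4 (new)  [load 225/425]
  100 → container 3  [load 400/425]
  75 → container 4  [load 300/425]
  50 → container 1  [load 425/425]
  250 → container 5 (new)  [load 250/425]
  300 → container 6 (new)  [load 300/425]
  50 → container 2  [load 425/425]
6 containers opened.

6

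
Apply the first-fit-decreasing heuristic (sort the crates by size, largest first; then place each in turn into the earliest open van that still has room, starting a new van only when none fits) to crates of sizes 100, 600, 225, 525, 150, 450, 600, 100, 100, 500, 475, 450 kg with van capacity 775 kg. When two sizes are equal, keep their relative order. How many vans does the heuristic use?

Sorted descending: 600, 600, 525, 500, 475, 450, 450, 225, 150, 100, 100, 100.
  600 → van 1 (new)  [load 600/775]
  600 → van 2 (new)  [load 600/775]
  525 → van 3 (new)  [load 525/775]
  500 → van 4 (new)  [load 500/775]
  475 → van 5 (new)  [load 475/775]
  450 → van 6 (new)  [load 450/775]
  450 → van 7 (new)  [load 450/775]
  225 → van 3  [load 750/775]
  150 → van 1  [load 750/775]
  100 → van 2  [load 700/775]
  100 → van 4  [load 600/775]
  100 → van 4  [load 700/775]
7 vans opened.

7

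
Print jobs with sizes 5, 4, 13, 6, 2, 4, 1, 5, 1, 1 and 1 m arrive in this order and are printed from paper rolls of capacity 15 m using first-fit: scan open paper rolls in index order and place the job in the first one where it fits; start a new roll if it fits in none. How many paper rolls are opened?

  5 → roll 1 (new)  [load 5/15]
  4 → roll 1  [load 9/15]
  13 → roll 2 (new)  [load 13/15]
  6 → roll 1  [load 15/15]
  2 → roll 2  [load 15/15]
  4 → roll 3 (new)  [load 4/15]
  1 → roll 3  [load 5/15]
  5 → roll 3  [load 10/15]
  1 → roll 3  [load 11/15]
  1 → roll 3  [load 12/15]
  1 → roll 3  [load 13/15]
3 paper rolls opened.

3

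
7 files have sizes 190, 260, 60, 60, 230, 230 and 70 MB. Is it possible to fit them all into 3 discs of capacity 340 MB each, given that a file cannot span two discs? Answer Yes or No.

Total = 1100 MB; ⌈1100/340⌉ = 4.
At least 4 discs are required, but only 3 are allowed.

No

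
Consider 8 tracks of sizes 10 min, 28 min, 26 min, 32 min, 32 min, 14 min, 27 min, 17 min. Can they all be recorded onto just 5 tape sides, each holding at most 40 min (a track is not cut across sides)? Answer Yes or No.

Total = 186 min; ⌈186/40⌉ = 5.
The bound of 5 does not rule out 5, but exhaustive search shows no assignment into 5 tape sides of capacity 40 min exists — the minimum is 6.

No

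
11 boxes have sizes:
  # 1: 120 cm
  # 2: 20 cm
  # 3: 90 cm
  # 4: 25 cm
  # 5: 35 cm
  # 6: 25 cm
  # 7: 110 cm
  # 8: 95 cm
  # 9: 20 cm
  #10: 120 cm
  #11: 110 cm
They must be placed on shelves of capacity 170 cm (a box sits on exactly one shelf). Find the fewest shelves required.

6

Total = 120 + 120 + 110 + 110 + 95 + 90 + 35 + 25 + 25 + 20 + 20 = 770 cm.
Lower bound: ⌈770/170⌉ = 5 shelves.
Also, 6 boxes each exceed 85 cm, and no two of those can share a shelf, so at least 6 shelves are needed.
A packing using 6 shelves:
  shelf 1: 120 + 35 = 155
  shelf 2: 120 + 25 + 25 = 170
  shelf 3: 110 + 20 + 20 = 150
  shelf 4: 110 = 110
  shelf 5: 95 = 95
  shelf 6: 90 = 90
This matches the lower bound, so 6 is optimal.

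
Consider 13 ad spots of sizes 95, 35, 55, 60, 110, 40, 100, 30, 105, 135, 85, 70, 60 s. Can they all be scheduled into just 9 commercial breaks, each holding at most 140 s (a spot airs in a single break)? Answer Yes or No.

Yes

A valid assignment using 8 commercial breaks:
  break 1: 135 = 135
  break 2: 110 + 30 = 140
  break 3: 105 + 35 = 140
  break 4: 100 + 40 = 140
  break 5: 95 = 95
  break 6: 85 + 55 = 140
  break 7: 70 + 60 = 130
  break 8: 60 = 60
That uses only 8 ≤ 9, so 9 commercial breaks are enough.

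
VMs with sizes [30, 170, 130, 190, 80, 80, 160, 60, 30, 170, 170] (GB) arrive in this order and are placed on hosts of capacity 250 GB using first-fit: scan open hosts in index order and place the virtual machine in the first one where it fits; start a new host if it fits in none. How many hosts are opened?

6

  30 → host 1 (new)  [load 30/250]
  170 → host 1  [load 200/250]
  130 → host 2 (new)  [load 130/250]
  190 → host 3 (new)  [load 190/250]
  80 → host 2  [load 210/250]
  80 → host 4 (new)  [load 80/250]
  160 → host 4  [load 240/250]
  60 → host 3  [load 250/250]
  30 → host 1  [load 230/250]
  170 → host 5 (new)  [load 170/250]
  170 → host 6 (new)  [load 170/250]
6 hosts opened.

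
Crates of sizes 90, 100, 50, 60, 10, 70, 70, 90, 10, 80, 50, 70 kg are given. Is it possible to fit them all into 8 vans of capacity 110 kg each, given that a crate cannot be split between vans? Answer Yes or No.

No

Total = 750 kg; ⌈750/110⌉ = 7.
8 crates each exceed half the capacity and cannot share a van, forcing at least 8 vans.
The bound of 8 does not rule out 8, but exhaustive search shows no assignment into 8 vans of capacity 110 kg exists — the minimum is 9.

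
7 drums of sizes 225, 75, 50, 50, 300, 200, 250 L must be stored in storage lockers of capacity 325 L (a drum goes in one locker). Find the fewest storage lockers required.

4

Total = 300 + 250 + 225 + 200 + 75 + 50 + 50 = 1150 L.
Lower bound: ⌈1150/325⌉ = 4 storage lockers.
A packing using 4 storage lockers:
  locker 1: 300 = 300
  locker 2: 250 + 75 = 325
  locker 3: 225 + 50 + 50 = 325
  locker 4: 200 = 200
This matches the lower bound, so 4 is optimal.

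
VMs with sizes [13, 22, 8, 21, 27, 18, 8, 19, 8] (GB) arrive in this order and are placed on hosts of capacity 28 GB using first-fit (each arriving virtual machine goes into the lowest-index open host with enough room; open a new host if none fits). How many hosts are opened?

  13 → host 1 (new)  [load 13/28]
  22 → host 2 (new)  [load 22/28]
  8 → host 1  [load 21/28]
  21 → host 3 (new)  [load 21/28]
  27 → host 4 (new)  [load 27/28]
  18 → host 5 (new)  [load 18/28]
  8 → host 5  [load 26/28]
  19 → host 6 (new)  [load 19/28]
  8 → host 6  [load 27/28]
6 hosts opened.

6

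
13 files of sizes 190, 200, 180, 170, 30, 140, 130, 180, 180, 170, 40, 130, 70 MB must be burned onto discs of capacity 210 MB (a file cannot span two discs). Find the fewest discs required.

10

Total = 200 + 190 + 180 + 180 + 180 + 170 + 170 + 140 + 130 + 130 + 70 + 40 + 30 = 1810 MB.
Lower bound: ⌈1810/210⌉ = 9 discs.
Also, 10 files each exceed 105 MB, and no two of those can share a disc, so at least 10 discs are needed.
A packing using 10 discs:
  disc 1: 200 = 200
  disc 2: 190 = 190
  disc 3: 180 + 30 = 210
  disc 4: 180 = 180
  disc 5: 180 = 180
  disc 6: 170 + 40 = 210
  disc 7: 170 = 170
  disc 8: 140 + 70 = 210
  disc 9: 130 = 130
  disc 10: 130 = 130
This matches the lower bound, so 10 is optimal.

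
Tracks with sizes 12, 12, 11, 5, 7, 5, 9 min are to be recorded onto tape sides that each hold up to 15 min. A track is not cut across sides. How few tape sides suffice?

5

Total = 12 + 12 + 11 + 9 + 7 + 5 + 5 = 61 min.
Lower bound: ⌈61/15⌉ = 5 tape sides.
A packing using 5 tape sides:
  side 1: 12 = 12
  side 2: 12 = 12
  side 3: 11 = 11
  side 4: 9 + 5 = 14
  side 5: 7 + 5 = 12
This matches the lower bound, so 5 is optimal.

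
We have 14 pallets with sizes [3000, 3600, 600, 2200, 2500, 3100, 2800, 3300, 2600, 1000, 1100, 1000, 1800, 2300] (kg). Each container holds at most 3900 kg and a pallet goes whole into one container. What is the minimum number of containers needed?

10

Total = 3600 + 3300 + 3100 + 3000 + 2800 + 2600 + 2500 + 2300 + 2200 + 1800 + 1100 + 1000 + 1000 + 600 = 30900 kg.
Lower bound: ⌈30900/3900⌉ = 8 containers.
Also, 9 pallets each exceed 1950 kg, and no two of those can share a container, so at least 9 containers are needed.
A packing using 10 containers:
  container 1: 3600 = 3600
  container 2: 3300 + 600 = 3900
  container 3: 3100 = 3100
  container 4: 3000 = 3000
  container 5: 2800 + 1100 = 3900
  container 6: 2600 + 1000 = 3600
  container 7: 2500 + 1000 = 3500
  container 8: 2300 = 2300
  container 9: 2200 = 2200
  container 10: 1800 = 1800
No arrangement into 9 containers stays within capacity, so 10 is optimal.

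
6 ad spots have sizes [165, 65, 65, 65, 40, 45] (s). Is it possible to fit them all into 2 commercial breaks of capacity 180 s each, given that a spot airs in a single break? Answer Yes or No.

Total = 445 s; ⌈445/180⌉ = 3.
At least 3 commercial breaks are required, but only 2 are allowed.

No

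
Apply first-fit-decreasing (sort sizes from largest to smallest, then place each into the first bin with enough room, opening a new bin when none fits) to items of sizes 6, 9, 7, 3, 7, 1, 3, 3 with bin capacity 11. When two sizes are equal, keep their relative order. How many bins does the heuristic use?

Sorted descending: 9, 7, 7, 6, 3, 3, 3, 1.
  9 → bin 1 (new)  [load 9/11]
  7 → bin 2 (new)  [load 7/11]
  7 → bin 3 (new)  [load 7/11]
  6 → bin 4 (new)  [load 6/11]
  3 → bin 2  [load 10/11]
  3 → bin 3  [load 10/11]
  3 → bin 4  [load 9/11]
  1 → bin 1  [load 10/11]
4 bins opened.

4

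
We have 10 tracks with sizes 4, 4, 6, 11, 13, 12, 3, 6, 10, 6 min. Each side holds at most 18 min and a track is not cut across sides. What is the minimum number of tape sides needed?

Total = 13 + 12 + 11 + 10 + 6 + 6 + 6 + 4 + 4 + 3 = 75 min.
Lower bound: ⌈75/18⌉ = 5 tape sides.
A packing using 5 tape sides:
  side 1: 13 + 4 = 17
  side 2: 12 + 6 = 18
  side 3: 11 + 6 = 17
  side 4: 10 + 6 = 16
  side 5: 4 + 3 = 7
This matches the lower bound, so 5 is optimal.

5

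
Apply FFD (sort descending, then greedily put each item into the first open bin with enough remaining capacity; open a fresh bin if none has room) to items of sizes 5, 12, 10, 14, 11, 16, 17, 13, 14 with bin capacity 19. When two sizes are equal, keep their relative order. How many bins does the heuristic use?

Sorted descending: 17, 16, 14, 14, 13, 12, 11, 10, 5.
  17 → bin 1 (new)  [load 17/19]
  16 → bin 2 (new)  [load 16/19]
  14 → bin 3 (new)  [load 14/19]
  14 → bin 4 (new)  [load 14/19]
  13 → bin 5 (new)  [load 13/19]
  12 → bin 6 (new)  [load 12/19]
  11 → bin 7 (new)  [load 11/19]
  10 → bin 8 (new)  [load 10/19]
  5 → bin 3  [load 19/19]
8 bins opened.

8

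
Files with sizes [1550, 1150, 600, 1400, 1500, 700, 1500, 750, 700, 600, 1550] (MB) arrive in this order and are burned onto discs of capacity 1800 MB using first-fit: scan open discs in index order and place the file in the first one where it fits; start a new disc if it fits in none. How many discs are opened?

8

  1550 → disc 1 (new)  [load 1550/1800]
  1150 → disc 2 (new)  [load 1150/1800]
  600 → disc 2  [load 1750/1800]
  1400 → disc 3 (new)  [load 1400/1800]
  1500 → disc 4 (new)  [load 1500/1800]
  700 → disc 5 (new)  [load 700/1800]
  1500 → disc 6 (new)  [load 1500/1800]
  750 → disc 5  [load 1450/1800]
  700 → disc 7 (new)  [load 700/1800]
  600 → disc 7  [load 1300/1800]
  1550 → disc 8 (new)  [load 1550/1800]
8 discs opened.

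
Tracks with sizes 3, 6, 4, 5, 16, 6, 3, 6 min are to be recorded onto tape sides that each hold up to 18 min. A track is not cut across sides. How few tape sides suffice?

Total = 16 + 6 + 6 + 6 + 5 + 4 + 3 + 3 = 49 min.
Lower bound: ⌈49/18⌉ = 3 tape sides.
A packing using 3 tape sides:
  side 1: 16 = 16
  side 2: 6 + 6 + 6 = 18
  side 3: 5 + 4 + 3 + 3 = 15
This matches the lower bound, so 3 is optimal.

3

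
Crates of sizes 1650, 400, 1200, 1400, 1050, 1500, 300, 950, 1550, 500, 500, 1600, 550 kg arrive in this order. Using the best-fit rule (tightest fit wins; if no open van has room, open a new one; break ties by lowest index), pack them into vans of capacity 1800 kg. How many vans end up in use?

  1650 → van 1 (new)  [load 1650/1800]
  400 → van 2 (new)  [load 400/1800]
  1200 → van 2  [load 1600/1800]
  1400 → van 3 (new)  [load 1400/1800]
  1050 → van 4 (new)  [load 1050/1800]
  1500 → van 5 (new)  [load 1500/1800]
  300 → van 5  [load 1800/1800]
  950 → van 6 (new)  [load 950/1800]
  1550 → van 7 (new)  [load 1550/1800]
  500 → van 4  [load 1550/1800]
  500 → van 6  [load 1450/1800]
  1600 → van 8 (new)  [load 1600/1800]
  550 → van 9 (new)  [load 550/1800]
9 vans opened.

9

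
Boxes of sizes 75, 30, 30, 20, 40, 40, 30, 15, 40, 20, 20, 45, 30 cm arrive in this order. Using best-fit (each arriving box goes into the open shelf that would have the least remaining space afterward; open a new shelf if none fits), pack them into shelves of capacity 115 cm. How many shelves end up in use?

4

  75 → shelf 1 (new)  [load 75/115]
  30 → shelf 1  [load 105/115]
  30 → shelf 2 (new)  [load 30/115]
  20 → shelf 2  [load 50/115]
  40 → shelf 2  [load 90/115]
  40 → shelf 3 (new)  [load 40/115]
  30 → shelf 3  [load 70/115]
  15 → shelf 2  [load 105/115]
  40 → shelf 3  [load 110/115]
  20 → shelf 4 (new)  [load 20/115]
  20 → shelf 4  [load 40/115]
  45 → shelf 4  [load 85/115]
  30 → shelf 4  [load 115/115]
4 shelves opened.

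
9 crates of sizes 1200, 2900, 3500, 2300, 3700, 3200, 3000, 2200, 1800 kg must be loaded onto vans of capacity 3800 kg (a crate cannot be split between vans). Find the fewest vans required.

Total = 3700 + 3500 + 3200 + 3000 + 2900 + 2300 + 2200 + 1800 + 1200 = 23800 kg.
Lower bound: ⌈23800/3800⌉ = 7 vans.
A packing using 8 vans:
  van 1: 3700 = 3700
  van 2: 3500 = 3500
  van 3: 3200 = 3200
  van 4: 3000 = 3000
  van 5: 2900 = 2900
  van 6: 2300 + 1200 = 3500
  van 7: 2200 = 2200
  van 8: 1800 = 1800
No arrangement into 7 vans stays within capacity, so 8 is optimal.

8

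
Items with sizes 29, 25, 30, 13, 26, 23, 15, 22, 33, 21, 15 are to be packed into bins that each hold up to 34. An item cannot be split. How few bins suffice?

9

Total = 33 + 30 + 29 + 26 + 25 + 23 + 22 + 21 + 15 + 15 + 13 = 252.
Lower bound: ⌈252/34⌉ = 8 bins.
A packing using 9 bins:
  bin 1: 33 = 33
  bin 2: 30 = 30
  bin 3: 29 = 29
  bin 4: 26 = 26
  bin 5: 25 = 25
  bin 6: 23 = 23
  bin 7: 22 = 22
  bin 8: 21 + 13 = 34
  bin 9: 15 + 15 = 30
No arrangement into 8 bins stays within capacity, so 9 is optimal.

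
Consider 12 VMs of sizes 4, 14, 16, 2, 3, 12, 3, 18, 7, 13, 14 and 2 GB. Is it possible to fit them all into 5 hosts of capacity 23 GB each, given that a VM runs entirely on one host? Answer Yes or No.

Total = 108 GB; ⌈108/23⌉ = 5.
6 VMs each exceed half the capacity and cannot share a host, forcing at least 6 hosts.
At least 6 hosts are required, but only 5 are allowed.

No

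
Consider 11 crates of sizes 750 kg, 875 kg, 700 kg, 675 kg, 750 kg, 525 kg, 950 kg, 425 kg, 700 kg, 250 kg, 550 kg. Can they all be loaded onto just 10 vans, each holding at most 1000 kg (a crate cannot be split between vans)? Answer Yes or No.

A valid assignment using 9 vans:
  van 1: 950 = 950
  van 2: 875 = 875
  van 3: 750 + 250 = 1000
  van 4: 750 = 750
  van 5: 700 = 700
  van 6: 700 = 700
  van 7: 675 = 675
  van 8: 550 + 425 = 975
  van 9: 525 = 525
That uses only 9 ≤ 10, so 10 vans are enough.

Yes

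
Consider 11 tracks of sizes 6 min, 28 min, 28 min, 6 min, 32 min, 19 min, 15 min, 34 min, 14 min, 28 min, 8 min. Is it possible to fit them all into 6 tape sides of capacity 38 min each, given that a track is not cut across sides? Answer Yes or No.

No

Total = 218 min; ⌈218/38⌉ = 6.
The bound of 6 does not rule out 6, but exhaustive search shows no assignment into 6 tape sides of capacity 38 min exists — the minimum is 7.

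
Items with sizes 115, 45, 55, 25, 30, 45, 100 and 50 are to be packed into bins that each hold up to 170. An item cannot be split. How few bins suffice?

3

Total = 115 + 100 + 55 + 50 + 45 + 45 + 30 + 25 = 465.
Lower bound: ⌈465/170⌉ = 3 bins.
A packing using 3 bins:
  bin 1: 115 + 55 = 170
  bin 2: 100 + 50 = 150
  bin 3: 45 + 45 + 30 + 25 = 145
This matches the lower bound, so 3 is optimal.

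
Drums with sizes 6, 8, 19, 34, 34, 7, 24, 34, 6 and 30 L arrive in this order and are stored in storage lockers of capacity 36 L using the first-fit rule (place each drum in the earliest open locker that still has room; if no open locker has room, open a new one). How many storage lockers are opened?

6

  6 → locker 1 (new)  [load 6/36]
  8 → locker 1  [load 14/36]
  19 → locker 1  [load 33/36]
  34 → locker 2 (new)  [load 34/36]
  34 → locker 3 (new)  [load 34/36]
  7 → locker 4 (new)  [load 7/36]
  24 → locker 4  [load 31/36]
  34 → locker 5 (new)  [load 34/36]
  6 → locker 6 (new)  [load 6/36]
  30 → locker 6  [load 36/36]
6 storage lockers opened.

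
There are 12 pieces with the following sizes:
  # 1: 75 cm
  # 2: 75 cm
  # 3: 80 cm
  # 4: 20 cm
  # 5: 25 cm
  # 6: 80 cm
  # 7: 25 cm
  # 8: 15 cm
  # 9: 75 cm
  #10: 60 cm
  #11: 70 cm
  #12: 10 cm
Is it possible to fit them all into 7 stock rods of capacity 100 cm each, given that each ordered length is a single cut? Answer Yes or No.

Yes

A valid assignment using 7 stock rods:
  stock rod 1: 80 + 20 = 100
  stock rod 2: 80 + 15 = 95
  stock rod 3: 75 + 25 = 100
  stock rod 4: 75 + 25 = 100
  stock rod 5: 75 + 10 = 85
  stock rod 6: 70 = 70
  stock rod 7: 60 = 60
Every load is within 100 cm, so 7 stock rods suffice.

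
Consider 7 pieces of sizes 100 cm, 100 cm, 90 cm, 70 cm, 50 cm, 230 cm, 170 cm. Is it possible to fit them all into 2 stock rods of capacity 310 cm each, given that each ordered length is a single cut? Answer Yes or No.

Total = 810 cm; ⌈810/310⌉ = 3.
At least 3 stock rods are required, but only 2 are allowed.

No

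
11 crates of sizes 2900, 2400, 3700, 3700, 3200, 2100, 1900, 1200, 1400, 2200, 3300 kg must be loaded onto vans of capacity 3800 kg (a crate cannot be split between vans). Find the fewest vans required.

9

Total = 3700 + 3700 + 3300 + 3200 + 2900 + 2400 + 2200 + 2100 + 1900 + 1400 + 1200 = 28000 kg.
Lower bound: ⌈28000/3800⌉ = 8 vans.
A packing using 9 vans:
  van 1: 3700 = 3700
  van 2: 3700 = 3700
  van 3: 3300 = 3300
  van 4: 3200 = 3200
  van 5: 2900 = 2900
  van 6: 2400 + 1400 = 3800
  van 7: 2200 + 1200 = 3400
  van 8: 2100 = 2100
  van 9: 1900 = 1900
No arrangement into 8 vans stays within capacity, so 9 is optimal.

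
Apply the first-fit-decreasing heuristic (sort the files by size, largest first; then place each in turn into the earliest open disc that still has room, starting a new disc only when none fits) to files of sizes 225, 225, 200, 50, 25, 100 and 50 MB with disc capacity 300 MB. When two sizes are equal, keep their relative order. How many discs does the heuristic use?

3

Sorted descending: 225, 225, 200, 100, 50, 50, 25.
  225 → disc 1 (new)  [load 225/300]
  225 → disc 2 (new)  [load 225/300]
  200 → disc 3 (new)  [load 200/300]
  100 → disc 3  [load 300/300]
  50 → disc 1  [load 275/300]
  50 → disc 2  [load 275/300]
  25 → disc 1  [load 300/300]
3 discs opened.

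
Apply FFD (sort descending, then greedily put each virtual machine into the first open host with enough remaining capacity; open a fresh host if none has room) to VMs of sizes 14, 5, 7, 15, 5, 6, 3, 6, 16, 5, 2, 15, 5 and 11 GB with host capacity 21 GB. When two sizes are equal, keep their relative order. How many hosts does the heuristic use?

6

Sorted descending: 16, 15, 15, 14, 11, 7, 6, 6, 5, 5, 5, 5, 3, 2.
  16 → host 1 (new)  [load 16/21]
  15 → host 2 (new)  [load 15/21]
  15 → host 3 (new)  [load 15/21]
  14 → host 4 (new)  [load 14/21]
  11 → host 5 (new)  [load 11/21]
  7 → host 4  [load 21/21]
  6 → host 2  [load 21/21]
  6 → host 3  [load 21/21]
  5 → host 1  [load 21/21]
  5 → host 5  [load 16/21]
  5 → host 5  [load 21/21]
  5 → host 6 (new)  [load 5/21]
  3 → host 6  [load 8/21]
  2 → host 6  [load 10/21]
6 hosts opened.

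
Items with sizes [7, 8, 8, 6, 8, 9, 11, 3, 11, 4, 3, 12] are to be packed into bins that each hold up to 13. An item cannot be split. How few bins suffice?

Total = 12 + 11 + 11 + 9 + 8 + 8 + 8 + 7 + 6 + 4 + 3 + 3 = 90.
Lower bound: ⌈90/13⌉ = 7 bins.
Also, 8 items each exceed 13/2, and no two of those can share a bin, so at least 8 bins are needed.
A packing using 8 bins:
  bin 1: 12 = 12
  bin 2: 11 = 11
  bin 3: 11 = 11
  bin 4: 9 + 4 = 13
  bin 5: 8 + 3 = 11
  bin 6: 8 + 3 = 11
  bin 7: 8 = 8
  bin 8: 7 + 6 = 13
This matches the lower bound, so 8 is optimal.

8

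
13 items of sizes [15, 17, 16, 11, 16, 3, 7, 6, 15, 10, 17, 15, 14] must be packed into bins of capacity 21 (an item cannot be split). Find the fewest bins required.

9

Total = 17 + 17 + 16 + 16 + 15 + 15 + 15 + 14 + 11 + 10 + 7 + 6 + 3 = 162.
Lower bound: ⌈162/21⌉ = 8 bins.
Also, 9 items each exceed 21/2, and no two of those can share a bin, so at least 9 bins are needed.
A packing using 9 bins:
  bin 1: 17 + 3 = 20
  bin 2: 17 = 17
  bin 3: 16 = 16
  bin 4: 16 = 16
  bin 5: 15 + 6 = 21
  bin 6: 15 = 15
  bin 7: 15 = 15
  bin 8: 14 + 7 = 21
  bin 9: 11 + 10 = 21
This matches the lower bound, so 9 is optimal.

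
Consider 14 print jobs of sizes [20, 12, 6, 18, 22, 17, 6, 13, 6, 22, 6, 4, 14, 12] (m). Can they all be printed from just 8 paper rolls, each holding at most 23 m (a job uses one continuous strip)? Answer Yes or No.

Total = 178 m; ⌈178/23⌉ = 8.
9 print jobs each exceed half the capacity and cannot share a roll, forcing at least 9 paper rolls.
At least 9 paper rolls are required, but only 8 are allowed.

No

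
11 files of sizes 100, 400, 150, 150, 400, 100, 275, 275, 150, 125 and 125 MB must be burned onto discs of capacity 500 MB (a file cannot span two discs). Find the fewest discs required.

5

Total = 400 + 400 + 275 + 275 + 150 + 150 + 150 + 125 + 125 + 100 + 100 = 2250 MB.
Lower bound: ⌈2250/500⌉ = 5 discs.
A packing using 5 discs:
  disc 1: 400 + 100 = 500
  disc 2: 400 + 100 = 500
  disc 3: 275 + 150 = 425
  disc 4: 275 + 150 = 425
  disc 5: 150 + 125 + 125 = 400
This matches the lower bound, so 5 is optimal.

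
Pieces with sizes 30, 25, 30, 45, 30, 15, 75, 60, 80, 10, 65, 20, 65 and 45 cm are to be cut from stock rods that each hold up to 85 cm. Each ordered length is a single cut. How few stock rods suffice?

8

Total = 80 + 75 + 65 + 65 + 60 + 45 + 45 + 30 + 30 + 30 + 25 + 20 + 15 + 10 = 595 cm.
Lower bound: ⌈595/85⌉ = 7 stock rods.
A packing using 8 stock rods:
  stock rod 1: 80 = 80
  stock rod 2: 75 + 10 = 85
  stock rod 3: 65 + 20 = 85
  stock rod 4: 65 + 15 = 80
  stock rod 5: 60 + 25 = 85
  stock rod 6: 45 + 30 = 75
  stock rod 7: 45 + 30 = 75
  stock rod 8: 30 = 30
No arrangement into 7 stock rods stays within capacity, so 8 is optimal.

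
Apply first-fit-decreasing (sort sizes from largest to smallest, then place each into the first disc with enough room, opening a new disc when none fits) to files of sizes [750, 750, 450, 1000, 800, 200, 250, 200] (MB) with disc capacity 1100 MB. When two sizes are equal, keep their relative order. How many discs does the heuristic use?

Sorted descending: 1000, 800, 750, 750, 450, 250, 200, 200.
  1000 → disc 1 (new)  [load 1000/1100]
  800 → disc 2 (new)  [load 800/1100]
  750 → disc 3 (new)  [load 750/1100]
  750 → disc 4 (new)  [load 750/1100]
  450 → disc 5 (new)  [load 450/1100]
  250 → disc 2  [load 1050/1100]
  200 → disc 3  [load 950/1100]
  200 → disc 4  [load 950/1100]
5 discs opened.

5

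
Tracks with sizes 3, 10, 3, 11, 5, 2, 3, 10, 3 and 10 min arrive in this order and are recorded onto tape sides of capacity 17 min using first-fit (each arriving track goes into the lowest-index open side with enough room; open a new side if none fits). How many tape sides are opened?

4

  3 → side 1 (new)  [load 3/17]
  10 → side 1  [load 13/17]
  3 → side 1  [load 16/17]
  11 → side 2 (new)  [load 11/17]
  5 → side 2  [load 16/17]
  2 → side 3 (new)  [load 2/17]
  3 → side 3  [load 5/17]
  10 → side 3  [load 15/17]
  3 → side 4 (new)  [load 3/17]
  10 → side 4  [load 13/17]
4 tape sides opened.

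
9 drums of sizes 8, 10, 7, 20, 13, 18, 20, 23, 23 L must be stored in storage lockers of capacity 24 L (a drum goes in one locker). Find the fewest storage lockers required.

Total = 23 + 23 + 20 + 20 + 18 + 13 + 10 + 8 + 7 = 142 L.
Lower bound: ⌈142/24⌉ = 6 storage lockers.
A packing using 7 storage lockers:
  locker 1: 23 = 23
  locker 2: 23 = 23
  locker 3: 20 = 20
  locker 4: 20 = 20
  locker 5: 18 = 18
  locker 6: 13 + 10 = 23
  locker 7: 8 + 7 = 15
No arrangement into 6 storage lockers stays within capacity, so 7 is optimal.

7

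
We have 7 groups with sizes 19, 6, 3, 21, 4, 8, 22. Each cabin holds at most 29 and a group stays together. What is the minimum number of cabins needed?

3

Total = 22 + 21 + 19 + 8 + 6 + 4 + 3 = 83.
Lower bound: ⌈83/29⌉ = 3 cabins.
A packing using 3 cabins:
  cabin 1: 22 + 6 = 28
  cabin 2: 21 + 8 = 29
  cabin 3: 19 + 4 + 3 = 26
This matches the lower bound, so 3 is optimal.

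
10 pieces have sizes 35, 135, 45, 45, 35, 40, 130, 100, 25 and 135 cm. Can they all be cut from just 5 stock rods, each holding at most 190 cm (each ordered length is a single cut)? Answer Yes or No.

Yes

A valid assignment using 4 stock rods:
  stock rod 1: 135 + 45 = 180
  stock rod 2: 135 + 45 = 180
  stock rod 3: 130 + 35 + 25 = 190
  stock rod 4: 100 + 40 + 35 = 175
That uses only 4 ≤ 5, so 5 stock rods are enough.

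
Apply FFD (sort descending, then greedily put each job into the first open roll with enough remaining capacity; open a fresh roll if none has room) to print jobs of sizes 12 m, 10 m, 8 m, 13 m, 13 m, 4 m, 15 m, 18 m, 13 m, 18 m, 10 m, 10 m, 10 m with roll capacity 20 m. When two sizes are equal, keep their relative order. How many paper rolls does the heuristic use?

9

Sorted descending: 18, 18, 15, 13, 13, 13, 12, 10, 10, 10, 10, 8, 4.
  18 → roll 1 (new)  [load 18/20]
  18 → roll 2 (new)  [load 18/20]
  15 → roll 3 (new)  [load 15/20]
  13 → roll 4 (new)  [load 13/20]
  13 → roll 5 (new)  [load 13/20]
  13 → roll 6 (new)  [load 13/20]
  12 → roll 7 (new)  [load 12/20]
  10 → roll 8 (new)  [load 10/20]
  10 → roll 8  [load 20/20]
  10 → roll 9 (new)  [load 10/20]
  10 → roll 9  [load 20/20]
  8 → roll 7  [load 20/20]
  4 → roll 3  [load 19/20]
9 paper rolls opened.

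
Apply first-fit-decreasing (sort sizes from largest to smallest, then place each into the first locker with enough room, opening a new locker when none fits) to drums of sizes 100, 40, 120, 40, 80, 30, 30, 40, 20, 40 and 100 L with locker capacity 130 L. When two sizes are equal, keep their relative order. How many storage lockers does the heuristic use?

6

Sorted descending: 120, 100, 100, 80, 40, 40, 40, 40, 30, 30, 20.
  120 → locker 1 (new)  [load 120/130]
  100 → locker 2 (new)  [load 100/130]
  100 → locker 3 (new)  [load 100/130]
  80 → locker 4 (new)  [load 80/130]
  40 → locker 4  [load 120/130]
  40 → locker 5 (new)  [load 40/130]
  40 → locker 5  [load 80/130]
  40 → locker 5  [load 120/130]
  30 → locker 2  [load 130/130]
  30 → locker 3  [load 130/130]
  20 → locker 6 (new)  [load 20/130]
6 storage lockers opened.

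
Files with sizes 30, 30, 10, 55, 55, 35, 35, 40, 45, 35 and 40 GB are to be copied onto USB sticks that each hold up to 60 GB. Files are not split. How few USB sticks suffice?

9

Total = 55 + 55 + 45 + 40 + 40 + 35 + 35 + 35 + 30 + 30 + 10 = 410 GB.
Lower bound: ⌈410/60⌉ = 7 USB sticks.
Also, 8 files each exceed 30 GB, and no two of those can share a USB stick, so at least 8 USB sticks are needed.
A packing using 9 USB sticks:
  USB stick 1: 55 = 55
  USB stick 2: 55 = 55
  USB stick 3: 45 + 10 = 55
  USB stick 4: 40 = 40
  USB stick 5: 40 = 40
  USB stick 6: 35 = 35
  USB stick 7: 35 = 35
  USB stick 8: 35 = 35
  USB stick 9: 30 + 30 = 60
No arrangement into 8 USB sticks stays within capacity, so 9 is optimal.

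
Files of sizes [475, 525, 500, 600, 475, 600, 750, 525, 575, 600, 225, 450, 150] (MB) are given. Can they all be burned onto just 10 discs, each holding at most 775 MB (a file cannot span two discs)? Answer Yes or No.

No

Total = 6450 MB; ⌈6450/775⌉ = 9.
11 files each exceed half the capacity and cannot share a disc, forcing at least 11 discs.
At least 11 discs are required, but only 10 are allowed.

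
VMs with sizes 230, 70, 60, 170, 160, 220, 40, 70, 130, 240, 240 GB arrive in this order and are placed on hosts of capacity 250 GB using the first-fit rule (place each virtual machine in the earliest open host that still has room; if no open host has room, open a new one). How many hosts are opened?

  230 → host 1 (new)  [load 230/250]
  70 → host 2 (new)  [load 70/250]
  60 → host 2  [load 130/250]
  170 → host 3 (new)  [load 170/250]
  160 → host 4 (new)  [load 160/250]
  220 → host 5 (new)  [load 220/250]
  40 → host 2  [load 170/250]
  70 → host 2  [load 240/250]
  130 → host 6 (new)  [load 130/250]
  240 → host 7 (new)  [load 240/250]
  240 → host 8 (new)  [load 240/250]
8 hosts opened.

8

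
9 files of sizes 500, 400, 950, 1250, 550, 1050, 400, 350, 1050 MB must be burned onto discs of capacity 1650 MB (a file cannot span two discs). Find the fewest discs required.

5

Total = 1250 + 1050 + 1050 + 950 + 550 + 500 + 400 + 400 + 350 = 6500 MB.
Lower bound: ⌈6500/1650⌉ = 4 discs.
A packing using 5 discs:
  disc 1: 1250 + 400 = 1650
  disc 2: 1050 + 550 = 1600
  disc 3: 1050 + 500 = 1550
  disc 4: 950 + 400 = 1350
  disc 5: 350 = 350
No arrangement into 4 discs stays within capacity, so 5 is optimal.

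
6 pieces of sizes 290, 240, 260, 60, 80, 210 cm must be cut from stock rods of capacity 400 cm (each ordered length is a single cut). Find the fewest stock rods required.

Total = 290 + 260 + 240 + 210 + 80 + 60 = 1140 cm.
Lower bound: ⌈1140/400⌉ = 3 stock rods.
Also, 4 pieces each exceed 200 cm, and no two of those can share a stock rod, so at least 4 stock rods are needed.
A packing using 4 stock rods:
  stock rod 1: 290 + 80 = 370
  stock rod 2: 260 + 60 = 320
  stock rod 3: 240 = 240
  stock rod 4: 210 = 210
This matches the lower bound, so 4 is optimal.

4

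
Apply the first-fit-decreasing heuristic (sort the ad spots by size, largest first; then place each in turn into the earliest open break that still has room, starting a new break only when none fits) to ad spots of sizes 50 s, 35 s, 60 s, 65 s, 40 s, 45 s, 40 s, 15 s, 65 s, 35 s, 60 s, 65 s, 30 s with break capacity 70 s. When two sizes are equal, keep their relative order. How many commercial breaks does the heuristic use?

10

Sorted descending: 65, 65, 65, 60, 60, 50, 45, 40, 40, 35, 35, 30, 15.
  65 → break 1 (new)  [load 65/70]
  65 → break 2 (new)  [load 65/70]
  65 → break 3 (new)  [load 65/70]
  60 → break 4 (new)  [load 60/70]
  60 → break 5 (new)  [load 60/70]
  50 → break 6 (new)  [load 50/70]
  45 → break 7 (new)  [load 45/70]
  40 → break 8 (new)  [load 40/70]
  40 → break 9 (new)  [load 40/70]
  35 → break 10 (new)  [load 35/70]
  35 → break 10  [load 70/70]
  30 → break 8  [load 70/70]
  15 → break 6  [load 65/70]
10 commercial breaks opened.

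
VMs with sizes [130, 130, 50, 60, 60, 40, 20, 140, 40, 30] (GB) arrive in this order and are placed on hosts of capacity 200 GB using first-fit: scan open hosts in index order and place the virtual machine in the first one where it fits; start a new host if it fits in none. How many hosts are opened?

  130 → host 1 (new)  [load 130/200]
  130 → host 2 (new)  [load 130/200]
  50 → host 1  [load 180/200]
  60 → host 2  [load 190/200]
  60 → host 3 (new)  [load 60/200]
  40 → host 3  [load 100/200]
  20 → host 1  [load 200/200]
  140 → host 4 (new)  [load 140/200]
  40 → host 3  [load 140/200]
  30 → host 3  [load 170/200]
4 hosts opened.

4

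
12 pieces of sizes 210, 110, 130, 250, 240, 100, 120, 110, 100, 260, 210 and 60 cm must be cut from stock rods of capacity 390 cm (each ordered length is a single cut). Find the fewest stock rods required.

6

Total = 260 + 250 + 240 + 210 + 210 + 130 + 120 + 110 + 110 + 100 + 100 + 60 = 1900 cm.
Lower bound: ⌈1900/390⌉ = 5 stock rods.
A packing using 6 stock rods:
  stock rod 1: 260 + 130 = 390
  stock rod 2: 250 + 120 = 370
  stock rod 3: 240 + 110 = 350
  stock rod 4: 210 + 110 + 60 = 380
  stock rod 5: 210 + 100 = 310
  stock rod 6: 100 = 100
No arrangement into 5 stock rods stays within capacity, so 6 is optimal.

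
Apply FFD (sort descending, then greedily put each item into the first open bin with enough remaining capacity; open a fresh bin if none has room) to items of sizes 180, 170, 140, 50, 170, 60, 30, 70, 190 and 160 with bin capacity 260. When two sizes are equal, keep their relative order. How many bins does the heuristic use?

Sorted descending: 190, 180, 170, 170, 160, 140, 70, 60, 50, 30.
  190 → bin 1 (new)  [load 190/260]
  180 → bin 2 (new)  [load 180/260]
  170 → bin 3 (new)  [load 170/260]
  170 → bin 4 (new)  [load 170/260]
  160 → bin 5 (new)  [load 160/260]
  140 → bin 6 (new)  [load 140/260]
  70 → bin 1  [load 260/260]
  60 → bin 2  [load 240/260]
  50 → bin 3  [load 220/260]
  30 → bin 3  [load 250/260]
6 bins opened.

6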